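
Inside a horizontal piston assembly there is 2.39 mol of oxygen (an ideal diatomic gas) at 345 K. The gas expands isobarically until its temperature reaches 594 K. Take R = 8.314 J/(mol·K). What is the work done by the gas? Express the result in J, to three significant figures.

W ≈ 4950 J

Isobaric: W = P ΔV = nR ΔT.
W = (2.39)(8.314)(594 − 345) = 4948 J.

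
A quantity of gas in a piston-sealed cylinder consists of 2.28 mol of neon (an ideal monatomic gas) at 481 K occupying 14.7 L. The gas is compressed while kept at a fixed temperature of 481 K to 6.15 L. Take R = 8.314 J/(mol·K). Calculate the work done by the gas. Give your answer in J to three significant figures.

W ≈ -7950 J

Isothermal: W = nRT ln(V₂/V₁).
W = (2.28)(8.314)(481) × ln(6.15/14.7)
  = 9118 × -0.8714
W_by_gas = -7945 J.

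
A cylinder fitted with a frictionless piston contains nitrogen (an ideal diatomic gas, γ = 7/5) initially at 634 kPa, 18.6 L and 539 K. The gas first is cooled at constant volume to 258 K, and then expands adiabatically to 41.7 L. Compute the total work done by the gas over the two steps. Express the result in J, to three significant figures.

Step 1 (isochoric): W = 0 (constant volume).
After step 1: P = 303.5 kPa (V unchanged).
Step 2 (adiabatic): W = (P₁V₁ − P₂V₂)/(γ−1) = (5645 − 4087)/0.4 = 3894 J.
W_total = 0 + 3894 = 3894 J.

W_total ≈ 3890 J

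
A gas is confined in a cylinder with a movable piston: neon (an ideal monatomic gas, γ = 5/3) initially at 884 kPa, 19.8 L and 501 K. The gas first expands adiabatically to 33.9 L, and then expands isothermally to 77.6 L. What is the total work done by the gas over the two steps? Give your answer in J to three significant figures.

Step 1 (adiabatic): W = (P₁V₁ − P₂V₂)/(γ−1) = (17503 − 12230)/0.667 = 7910 J.
After step 1: P = 360.8 kPa, V = 33.9 L, T = 350.1 K.
Step 2 (isothermal): W = P₁V₁ ln(V₂/V₁) = (12230) ln(77.6/33.9) = 10128 J.
W_total = 7910 + 10128 = 18038 J.

W_total ≈ 18000 J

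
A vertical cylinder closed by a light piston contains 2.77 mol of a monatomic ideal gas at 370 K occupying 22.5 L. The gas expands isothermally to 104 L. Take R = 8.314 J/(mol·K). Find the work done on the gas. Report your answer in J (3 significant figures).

Isothermal: W = nRT ln(V₂/V₁).
W = (2.77)(8.314)(370) × ln(104/22.5)
  = 8521 × 1.531
W_by_gas = 13045 J; work on gas = −W_by = -13045 J.

W ≈ -13000 J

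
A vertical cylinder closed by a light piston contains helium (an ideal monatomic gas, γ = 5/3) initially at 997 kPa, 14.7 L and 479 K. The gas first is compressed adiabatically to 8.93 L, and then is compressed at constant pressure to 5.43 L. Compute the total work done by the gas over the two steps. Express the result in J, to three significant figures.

W_total ≈ -16700 J

Step 1 (adiabatic): W = (P₁V₁ − P₂V₂)/(γ−1) = (14656 − 20433)/0.667 = -8665 J.
After step 1: P = 2288 kPa, V = 8.93 L, T = 667.8 K.
Step 2 (isobaric): W = PΔV = (2288 kPa)(5.43 − 8.93 L) = -8008 J.
W_total = -8665 − 8008 = -16673 J.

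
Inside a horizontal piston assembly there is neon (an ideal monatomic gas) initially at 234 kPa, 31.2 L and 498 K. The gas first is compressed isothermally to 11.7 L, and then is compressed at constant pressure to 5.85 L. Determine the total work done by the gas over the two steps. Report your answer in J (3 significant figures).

Step 1 (isothermal): W = P₁V₁ ln(V₂/V₁) = (7301) ln(11.7/31.2) = -7161 J.
After step 1: P = 624 kPa, V = 11.7 L, T = 498 K.
Step 2 (isobaric): W = PΔV = (624 kPa)(5.85 − 11.7 L) = -3650 J.
W_total = -7161 − 3650 = -10811 J.

W_total ≈ -10800 J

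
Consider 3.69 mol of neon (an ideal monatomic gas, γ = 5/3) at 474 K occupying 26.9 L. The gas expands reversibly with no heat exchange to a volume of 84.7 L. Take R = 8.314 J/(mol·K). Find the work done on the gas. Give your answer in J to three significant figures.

W ≈ -11700 J

Adiabatic: TV^(γ−1) = const with γ = 5/3.
T₂ = T₁ (V₁/V₂)^(γ−1) = 474 × (26.9/84.7)^0.667 = 474 × 0.4655 = 220.6 K.
W_by = nCᵥ(T₁ − T₂) = (3.69)(12.47)(474 − 220.6) = 11659 J.
Work on gas = −W_by = -11659 J.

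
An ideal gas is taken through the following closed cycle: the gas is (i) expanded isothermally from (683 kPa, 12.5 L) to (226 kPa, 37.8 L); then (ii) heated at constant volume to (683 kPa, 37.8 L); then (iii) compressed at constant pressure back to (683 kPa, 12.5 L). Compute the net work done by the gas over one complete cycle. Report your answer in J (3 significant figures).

Leg (i): W = PᵢVᵢ ln(V_f/Vᵢ) = (8538) ln(37.8/12.5) = 9447 J.
Leg (ii): W = 0.
Leg (iii): W = PΔV = (683)(12.5 − 37.8) = -17280 J.
W_net = 9447 − 17280 = -7832 J.

W_net ≈ -7830 J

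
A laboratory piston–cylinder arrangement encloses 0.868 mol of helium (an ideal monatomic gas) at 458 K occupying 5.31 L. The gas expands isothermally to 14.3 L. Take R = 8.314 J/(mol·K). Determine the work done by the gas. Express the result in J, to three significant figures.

W ≈ 3270 J

Isothermal: W = nRT ln(V₂/V₁).
W = (0.868)(8.314)(458) × ln(14.3/5.31)
  = 3305 × 0.9907
W_by_gas = 3274 J.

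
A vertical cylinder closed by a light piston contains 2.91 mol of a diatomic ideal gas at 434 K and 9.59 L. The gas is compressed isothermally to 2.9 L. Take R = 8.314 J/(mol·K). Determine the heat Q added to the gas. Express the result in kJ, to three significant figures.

Isothermal ⇒ ΔU = 0, so Q = W = nRT ln(V₂/V₁).
Q = (2.91)(8.314)(434) ln(2.9/9.59) = 10500 × -1.196 = -12558 J.

Q ≈ -12.6 kJ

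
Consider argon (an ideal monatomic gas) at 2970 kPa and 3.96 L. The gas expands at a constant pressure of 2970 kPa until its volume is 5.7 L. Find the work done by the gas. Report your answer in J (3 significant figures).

W ≈ 5170 J

Isobaric: W = P ΔV.
W = (2970 kPa)(5.7 − 3.96 L) = (2970)(1.74) = 5168 J.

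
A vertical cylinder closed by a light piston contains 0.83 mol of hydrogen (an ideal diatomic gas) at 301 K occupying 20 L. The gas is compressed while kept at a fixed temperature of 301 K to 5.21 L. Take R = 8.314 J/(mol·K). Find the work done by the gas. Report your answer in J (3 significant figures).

Isothermal: W = nRT ln(V₂/V₁).
W = (0.83)(8.314)(301) × ln(5.21/20)
  = 2077 × -1.345
W_by_gas = -2794 J.

W ≈ -2790 J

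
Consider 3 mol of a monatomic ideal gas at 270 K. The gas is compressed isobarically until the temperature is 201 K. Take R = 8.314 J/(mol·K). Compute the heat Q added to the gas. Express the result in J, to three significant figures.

Isobaric: W = nRΔT = (3)(8.314)(-69) = -1721 J.
ΔU = nCᵥΔT with Cᵥ = 3R/2: ΔU = (3)(12.47)(-69) = -2581 J.
Q = ΔU + W = -2581 − 1721 = -4302 J.

Q ≈ -4300 J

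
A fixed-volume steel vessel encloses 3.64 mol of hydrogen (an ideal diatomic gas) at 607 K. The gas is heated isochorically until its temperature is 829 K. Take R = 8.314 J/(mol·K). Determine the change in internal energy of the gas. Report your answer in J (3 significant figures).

ΔU ≈ 16800 J

Constant volume ⇒ W = 0, so Q = ΔU = nCᵥΔT with Cᵥ = 5R/2 = 20.79 J/(mol·K).
ΔU = (3.64)(20.79)(829 − 607) = 16796 J.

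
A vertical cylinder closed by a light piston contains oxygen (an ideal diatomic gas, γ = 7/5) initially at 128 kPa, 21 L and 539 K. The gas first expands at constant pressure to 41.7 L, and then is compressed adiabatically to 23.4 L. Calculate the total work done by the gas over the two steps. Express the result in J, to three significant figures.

W_total ≈ -820 J

Step 1 (isobaric): W = PΔV = (128 kPa)(41.7 − 21 L) = 2650 J.
After step 1: P = 128 kPa, V = 41.7 L, T = 1070 K.
Step 2 (adiabatic): W = (P₁V₁ − P₂V₂)/(γ−1) = (5338 − 6725)/0.4 = -3469 J.
W_total = 2650 − 3469 = -819.7 J.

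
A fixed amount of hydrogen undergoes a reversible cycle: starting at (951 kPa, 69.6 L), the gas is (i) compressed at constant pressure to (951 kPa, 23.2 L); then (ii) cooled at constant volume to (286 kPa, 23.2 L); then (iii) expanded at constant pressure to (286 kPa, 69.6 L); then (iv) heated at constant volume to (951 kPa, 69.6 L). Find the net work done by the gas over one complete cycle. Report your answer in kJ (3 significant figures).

W_net ≈ -30.9 kJ

Constant-volume legs do no work.
W(i) = (951)(23.2 − 69.6) = -44126 J; W(iii) = (286)(69.6 − 23.2) = 13270 J.
W_net = -44126 + 13270 = -30856 J (the counter-clockwise enclosed area).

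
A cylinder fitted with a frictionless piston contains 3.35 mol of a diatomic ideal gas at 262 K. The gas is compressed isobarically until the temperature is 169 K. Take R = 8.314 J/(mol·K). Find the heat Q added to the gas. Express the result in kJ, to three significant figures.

Q ≈ -9.07 kJ

Isobaric: W = nRΔT = (3.35)(8.314)(-93) = -2590 J.
ΔU = nCᵥΔT with Cᵥ = 5R/2: ΔU = (3.35)(20.79)(-93) = -6476 J.
Q = ΔU + W = -6476 − 2590 = -9066 J.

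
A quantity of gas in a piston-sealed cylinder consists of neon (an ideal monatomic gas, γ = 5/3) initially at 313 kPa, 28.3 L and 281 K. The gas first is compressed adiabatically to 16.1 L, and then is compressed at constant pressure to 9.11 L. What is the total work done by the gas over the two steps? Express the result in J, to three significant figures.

Step 1 (adiabatic): W = (P₁V₁ − P₂V₂)/(γ−1) = (8858 − 12901)/0.667 = -6065 J.
After step 1: P = 801.3 kPa, V = 16.1 L, T = 409.3 K.
Step 2 (isobaric): W = PΔV = (801.3 kPa)(9.11 − 16.1 L) = -5601 J.
W_total = -6065 − 5601 = -11667 J.

W_total ≈ -11700 J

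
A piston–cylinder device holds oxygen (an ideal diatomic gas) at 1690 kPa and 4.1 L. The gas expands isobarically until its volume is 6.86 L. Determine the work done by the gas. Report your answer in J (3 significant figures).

Isobaric: W = P ΔV.
W = (1690 kPa)(6.86 − 4.1 L) = (1690)(2.76) = 4664 J.

W ≈ 4660 J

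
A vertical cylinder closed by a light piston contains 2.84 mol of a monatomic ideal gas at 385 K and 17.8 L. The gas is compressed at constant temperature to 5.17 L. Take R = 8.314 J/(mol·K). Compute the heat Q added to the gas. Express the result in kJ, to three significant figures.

Q ≈ -11.2 kJ

Isothermal ⇒ ΔU = 0, so Q = W = nRT ln(V₂/V₁).
Q = (2.84)(8.314)(385) ln(5.17/17.8) = 9091 × -1.236 = -11239 J.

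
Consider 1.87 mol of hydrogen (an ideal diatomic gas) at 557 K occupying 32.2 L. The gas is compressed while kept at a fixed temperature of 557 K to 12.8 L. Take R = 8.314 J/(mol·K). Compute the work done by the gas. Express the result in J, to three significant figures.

Isothermal: W = nRT ln(V₂/V₁).
W = (1.87)(8.314)(557) × ln(12.8/32.2)
  = 8660 × -0.9225
W_by_gas = -7989 J.

W ≈ -7990 J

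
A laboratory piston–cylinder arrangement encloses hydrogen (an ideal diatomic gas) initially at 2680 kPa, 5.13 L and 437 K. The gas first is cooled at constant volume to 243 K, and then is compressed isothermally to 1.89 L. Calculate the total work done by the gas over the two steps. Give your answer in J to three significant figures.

W_total ≈ -7630 J

Step 1 (isochoric): W = 0 (constant volume).
After step 1: P = 1490 kPa (V unchanged).
Step 2 (isothermal): W = P₁V₁ ln(V₂/V₁) = (7645) ln(1.89/5.13) = -7634 J.
W_total = 0 − 7634 = -7634 J.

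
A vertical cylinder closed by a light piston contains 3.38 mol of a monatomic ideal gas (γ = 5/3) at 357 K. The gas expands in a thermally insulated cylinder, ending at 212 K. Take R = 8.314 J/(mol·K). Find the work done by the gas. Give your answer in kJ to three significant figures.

W ≈ 6.11 kJ

Adiabatic ⇒ Q = 0, so W_by = −ΔU = nCᵥ(T₁ − T₂).
Cᵥ = 3R/2 = 12.47 J/(mol·K).
W = (3.38)(12.47)(357 − 212) = 6112 J.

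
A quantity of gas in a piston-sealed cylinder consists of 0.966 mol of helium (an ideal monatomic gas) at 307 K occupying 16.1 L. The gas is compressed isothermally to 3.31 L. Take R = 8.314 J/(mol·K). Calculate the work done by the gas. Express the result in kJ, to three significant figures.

Isothermal: W = nRT ln(V₂/V₁).
W = (0.966)(8.314)(307) × ln(3.31/16.1)
  = 2466 × -1.582
W_by_gas = -3900 J.

W ≈ -3.90 kJ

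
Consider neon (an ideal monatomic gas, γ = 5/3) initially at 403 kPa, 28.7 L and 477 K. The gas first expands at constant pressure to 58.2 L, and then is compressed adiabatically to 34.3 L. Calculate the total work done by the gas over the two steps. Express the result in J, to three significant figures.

Step 1 (isobaric): W = PΔV = (403 kPa)(58.2 − 28.7 L) = 11889 J.
After step 1: P = 403 kPa, V = 58.2 L, T = 967.3 K.
Step 2 (adiabatic): W = (P₁V₁ − P₂V₂)/(γ−1) = (23455 − 33367)/0.667 = -14868 J.
W_total = 11889 − 14868 = -2980 J.

W_total ≈ -2980 J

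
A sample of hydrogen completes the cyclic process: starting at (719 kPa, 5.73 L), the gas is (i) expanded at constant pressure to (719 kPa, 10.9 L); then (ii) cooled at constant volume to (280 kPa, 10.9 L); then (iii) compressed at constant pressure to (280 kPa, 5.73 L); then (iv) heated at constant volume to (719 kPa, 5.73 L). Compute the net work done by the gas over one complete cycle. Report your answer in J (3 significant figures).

W_net ≈ 2270 J

Constant-volume legs do no work.
W(i) = (719)(10.9 − 5.73) = 3717 J; W(iii) = (280)(5.73 − 10.9) = -1448 J.
W_net = 3717 − 1448 = 2270 J (the clockwise enclosed area).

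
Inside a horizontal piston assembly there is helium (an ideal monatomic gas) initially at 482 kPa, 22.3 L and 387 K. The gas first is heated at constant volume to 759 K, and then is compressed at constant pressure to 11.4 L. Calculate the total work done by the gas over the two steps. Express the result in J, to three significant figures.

Step 1 (isochoric): W = 0 (constant volume).
After step 1: P = 945.3 kPa (V unchanged).
Step 2 (isobaric): W = PΔV = (945.3 kPa)(11.4 − 22.3 L) = -10304 J.
W_total = 0 − 10304 = -10304 J.

W_total ≈ -10300 J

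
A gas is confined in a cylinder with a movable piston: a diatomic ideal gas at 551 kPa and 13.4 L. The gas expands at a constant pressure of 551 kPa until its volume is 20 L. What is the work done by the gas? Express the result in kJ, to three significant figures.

Isobaric: W = P ΔV.
W = (551 kPa)(20 − 13.4 L) = (551)(6.6) = 3637 J.

W ≈ 3.64 kJ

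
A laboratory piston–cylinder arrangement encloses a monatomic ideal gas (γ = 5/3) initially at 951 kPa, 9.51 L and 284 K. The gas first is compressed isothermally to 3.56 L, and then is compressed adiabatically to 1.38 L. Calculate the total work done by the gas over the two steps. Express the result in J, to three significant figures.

Step 1 (isothermal): W = P₁V₁ ln(V₂/V₁) = (9044) ln(3.56/9.51) = -8886 J.
After step 1: P = 2540 kPa, V = 3.56 L, T = 284 K.
Step 2 (adiabatic): W = (P₁V₁ − P₂V₂)/(γ−1) = (9044 − 17011)/0.667 = -11951 J.
W_total = -8886 − 11951 = -20838 J.

W_total ≈ -20800 J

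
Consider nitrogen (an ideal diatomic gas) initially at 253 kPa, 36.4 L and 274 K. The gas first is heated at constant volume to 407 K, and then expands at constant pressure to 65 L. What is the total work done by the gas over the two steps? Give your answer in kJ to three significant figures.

W_total ≈ 10.7 kJ

Step 1 (isochoric): W = 0 (constant volume).
After step 1: P = 375.8 kPa (V unchanged).
Step 2 (isobaric): W = PΔV = (375.8 kPa)(65 − 36.4 L) = 10748 J.
W_total = 0 + 10748 = 10748 J.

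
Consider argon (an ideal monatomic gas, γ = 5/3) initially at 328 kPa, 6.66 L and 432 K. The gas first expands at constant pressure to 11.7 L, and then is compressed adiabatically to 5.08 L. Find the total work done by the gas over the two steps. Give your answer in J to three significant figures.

Step 1 (isobaric): W = PΔV = (328 kPa)(11.7 − 6.66 L) = 1653 J.
After step 1: P = 328 kPa, V = 11.7 L, T = 758.9 K.
Step 2 (adiabatic): W = (P₁V₁ − P₂V₂)/(γ−1) = (3838 − 6693)/0.667 = -4283 J.
W_total = 1653 − 4283 = -2630 J.

W_total ≈ -2630 J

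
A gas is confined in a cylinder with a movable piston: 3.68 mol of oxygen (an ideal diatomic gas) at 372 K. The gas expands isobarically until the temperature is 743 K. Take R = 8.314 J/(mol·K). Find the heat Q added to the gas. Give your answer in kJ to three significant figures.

Q ≈ 39.7 kJ

Isobaric: W = nRΔT = (3.68)(8.314)(371) = 11351 J.
ΔU = nCᵥΔT with Cᵥ = 5R/2: ΔU = (3.68)(20.79)(371) = 28377 J.
Q = ΔU + W = 28377 + 11351 = 39728 J.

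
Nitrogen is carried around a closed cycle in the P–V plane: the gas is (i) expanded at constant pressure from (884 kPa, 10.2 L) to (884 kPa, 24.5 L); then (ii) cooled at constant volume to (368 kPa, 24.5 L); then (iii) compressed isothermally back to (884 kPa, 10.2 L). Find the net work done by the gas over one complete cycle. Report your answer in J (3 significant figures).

Leg (i): W = PΔV = (884)(24.5 − 10.2) = 12641 J.
Leg (ii): W = 0.
Leg (iii): W = PᵢVᵢ ln(V_f/Vᵢ) = (9016) ln(10.2/24.5) = -7901 J.
W_net = 12641 − 7901 = 4741 J.

W_net ≈ 4740 J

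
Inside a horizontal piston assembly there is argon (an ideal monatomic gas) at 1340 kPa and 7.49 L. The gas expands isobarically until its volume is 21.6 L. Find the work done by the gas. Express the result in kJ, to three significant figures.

W ≈ 18.9 kJ

Isobaric: W = P ΔV.
W = (1340 kPa)(21.6 − 7.49 L) = (1340)(14.11) = 18907 J.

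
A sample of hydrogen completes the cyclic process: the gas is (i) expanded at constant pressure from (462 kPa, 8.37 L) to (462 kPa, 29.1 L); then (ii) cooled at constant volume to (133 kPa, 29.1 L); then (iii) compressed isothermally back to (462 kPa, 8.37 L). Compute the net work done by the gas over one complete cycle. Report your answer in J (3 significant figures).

Leg (i): W = PΔV = (462)(29.1 − 8.37) = 9577 J.
Leg (ii): W = 0.
Leg (iii): W = PᵢVᵢ ln(V_f/Vᵢ) = (3870) ln(8.37/29.1) = -4823 J.
W_net = 9577 − 4823 = 4755 J.

W_net ≈ 4750 J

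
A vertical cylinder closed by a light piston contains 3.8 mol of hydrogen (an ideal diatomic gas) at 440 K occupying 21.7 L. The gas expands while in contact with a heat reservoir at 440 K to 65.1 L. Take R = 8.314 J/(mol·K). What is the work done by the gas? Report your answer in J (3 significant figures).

W ≈ 15300 J

Isothermal: W = nRT ln(V₂/V₁).
W = (3.8)(8.314)(440) × ln(65.1/21.7)
  = 13901 × 1.099
W_by_gas = 15272 J.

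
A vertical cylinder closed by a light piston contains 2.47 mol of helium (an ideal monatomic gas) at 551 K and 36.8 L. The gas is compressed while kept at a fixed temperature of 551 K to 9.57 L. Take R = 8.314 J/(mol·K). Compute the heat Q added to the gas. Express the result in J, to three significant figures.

Q ≈ -15200 J

Isothermal ⇒ ΔU = 0, so Q = W = nRT ln(V₂/V₁).
Q = (2.47)(8.314)(551) ln(9.57/36.8) = 11315 × -1.347 = -15240 J.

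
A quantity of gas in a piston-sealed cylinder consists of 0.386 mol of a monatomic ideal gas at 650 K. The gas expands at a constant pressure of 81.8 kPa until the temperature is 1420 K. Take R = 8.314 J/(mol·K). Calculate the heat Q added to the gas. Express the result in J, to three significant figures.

Q ≈ 6180 J

Isobaric: W = nRΔT = (0.386)(8.314)(770) = 2471 J.
ΔU = nCᵥΔT with Cᵥ = 3R/2: ΔU = (0.386)(12.47)(770) = 3707 J.
Q = ΔU + W = 3707 + 2471 = 6178 J.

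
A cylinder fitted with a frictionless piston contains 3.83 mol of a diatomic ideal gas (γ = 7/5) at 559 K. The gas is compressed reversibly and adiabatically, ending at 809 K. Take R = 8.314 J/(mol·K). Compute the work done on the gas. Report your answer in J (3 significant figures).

W ≈ 19900 J

Adiabatic ⇒ Q = 0, so W_by = −ΔU = nCᵥ(T₁ − T₂).
Cᵥ = 5R/2 = 20.79 J/(mol·K).
W = (3.83)(20.79)(559 − 809) = -19902 J.
Work on gas = −W_by = 19902 J.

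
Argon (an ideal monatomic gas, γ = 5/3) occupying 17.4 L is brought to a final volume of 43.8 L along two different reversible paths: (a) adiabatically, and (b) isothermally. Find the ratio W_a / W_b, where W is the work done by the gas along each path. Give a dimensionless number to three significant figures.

W_a / W_b ≈ 0.747

Path (a) adiabatic: W = P₁V₁(1 − (V₁/V₂)^(γ−1))/(γ−1) → W_a/(P₁V₁) = 0.6894.
Path (b) isothermal: W = P₁V₁ ln(V₂/V₁) → W_b/(P₁V₁) = 0.9232.
W_a / W_b = 0.6894 / 0.9232 = 0.7468.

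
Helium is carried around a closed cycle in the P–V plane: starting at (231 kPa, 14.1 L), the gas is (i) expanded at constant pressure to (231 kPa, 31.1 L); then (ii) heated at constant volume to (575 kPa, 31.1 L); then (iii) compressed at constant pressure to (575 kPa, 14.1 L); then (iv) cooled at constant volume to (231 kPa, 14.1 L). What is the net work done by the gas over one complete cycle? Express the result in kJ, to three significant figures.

W_net ≈ -5.85 kJ

Constant-volume legs do no work.
W(i) = (231)(31.1 − 14.1) = 3927 J; W(iii) = (575)(14.1 − 31.1) = -9775 J.
W_net = 3927 − 9775 = -5848 J (the counter-clockwise enclosed area).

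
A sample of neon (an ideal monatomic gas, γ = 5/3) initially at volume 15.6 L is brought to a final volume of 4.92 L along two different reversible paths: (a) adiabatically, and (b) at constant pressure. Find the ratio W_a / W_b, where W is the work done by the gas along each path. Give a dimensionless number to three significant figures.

Path (a) adiabatic: W = P₁V₁(1 − (V₁/V₂)^(γ−1))/(γ−1) → W_a/(P₁V₁) = -1.737.
Path (b) isobaric: W = P₁(V₂ − V₁) → W_b/(P₁V₁) = -0.6846.
W_a / W_b = -1.737 / -0.6846 = 2.538.

W_a / W_b ≈ 2.54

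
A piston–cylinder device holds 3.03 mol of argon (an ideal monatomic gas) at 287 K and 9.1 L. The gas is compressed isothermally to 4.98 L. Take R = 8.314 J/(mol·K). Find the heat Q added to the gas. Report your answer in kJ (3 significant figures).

Isothermal ⇒ ΔU = 0, so Q = W = nRT ln(V₂/V₁).
Q = (3.03)(8.314)(287) ln(4.98/9.1) = 7230 × -0.6028 = -4359 J.

Q ≈ -4.36 kJ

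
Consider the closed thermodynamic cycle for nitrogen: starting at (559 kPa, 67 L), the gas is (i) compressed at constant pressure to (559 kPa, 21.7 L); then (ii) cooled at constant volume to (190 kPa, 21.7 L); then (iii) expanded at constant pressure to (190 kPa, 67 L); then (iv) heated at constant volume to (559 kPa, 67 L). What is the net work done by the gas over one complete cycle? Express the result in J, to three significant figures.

W_net ≈ -16700 J

Constant-volume legs do no work.
W(i) = (559)(21.7 − 67) = -25323 J; W(iii) = (190)(67 − 21.7) = 8607 J.
W_net = -25323 + 8607 = -16716 J (the counter-clockwise enclosed area).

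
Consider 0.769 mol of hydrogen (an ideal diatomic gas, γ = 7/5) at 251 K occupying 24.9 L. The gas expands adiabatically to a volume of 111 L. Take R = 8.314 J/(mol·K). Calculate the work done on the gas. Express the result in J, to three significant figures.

Adiabatic: TV^(γ−1) = const with γ = 7/5.
T₂ = T₁ (V₁/V₂)^(γ−1) = 251 × (24.9/111)^0.4 = 251 × 0.55 = 138 K.
W_by = nCᵥ(T₁ − T₂) = (0.769)(20.79)(251 − 138) = 1805 J.
Work on gas = −W_by = -1805 J.

W ≈ -1810 J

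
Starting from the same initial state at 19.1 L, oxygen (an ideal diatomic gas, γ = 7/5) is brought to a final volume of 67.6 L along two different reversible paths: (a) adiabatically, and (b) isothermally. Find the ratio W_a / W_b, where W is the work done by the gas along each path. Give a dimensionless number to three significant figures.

Path (a) adiabatic: W = P₁V₁(1 − (V₁/V₂)^(γ−1))/(γ−1) → W_a/(P₁V₁) = 0.9921.
Path (b) isothermal: W = P₁V₁ ln(V₂/V₁) → W_b/(P₁V₁) = 1.264.
W_a / W_b = 0.9921 / 1.264 = 0.7849.

W_a / W_b ≈ 0.785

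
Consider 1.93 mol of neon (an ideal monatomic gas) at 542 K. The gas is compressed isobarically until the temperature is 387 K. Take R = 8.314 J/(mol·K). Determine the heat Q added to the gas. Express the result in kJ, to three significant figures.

Q ≈ -6.22 kJ

Isobaric: W = nRΔT = (1.93)(8.314)(-155) = -2487 J.
ΔU = nCᵥΔT with Cᵥ = 3R/2: ΔU = (1.93)(12.47)(-155) = -3731 J.
Q = ΔU + W = -3731 − 2487 = -6218 J.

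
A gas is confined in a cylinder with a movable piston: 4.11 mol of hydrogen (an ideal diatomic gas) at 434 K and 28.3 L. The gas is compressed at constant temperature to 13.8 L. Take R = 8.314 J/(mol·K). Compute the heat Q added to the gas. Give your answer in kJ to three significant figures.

Q ≈ -10.7 kJ

Isothermal ⇒ ΔU = 0, so Q = W = nRT ln(V₂/V₁).
Q = (4.11)(8.314)(434) ln(13.8/28.3) = 14830 × -0.7182 = -10651 J.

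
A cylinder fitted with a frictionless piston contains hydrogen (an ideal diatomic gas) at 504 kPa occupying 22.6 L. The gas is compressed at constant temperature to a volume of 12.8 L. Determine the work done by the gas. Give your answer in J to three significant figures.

Isothermal: W = nRT ln(V₂/V₁) = P₁V₁ ln(V₂/V₁).
P₁V₁ = (504 kPa)(22.6 L) = 11390 J.
W = 11390 × ln(12.8/22.6) = 11390 × -0.5685
W_by_gas = -6475 J.

W ≈ -6480 J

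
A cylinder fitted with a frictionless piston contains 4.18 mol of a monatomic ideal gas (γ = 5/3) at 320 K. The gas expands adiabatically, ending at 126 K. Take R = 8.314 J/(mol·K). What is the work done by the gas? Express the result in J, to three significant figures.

Adiabatic ⇒ Q = 0, so W_by = −ΔU = nCᵥ(T₁ − T₂).
Cᵥ = 3R/2 = 12.47 J/(mol·K).
W = (4.18)(12.47)(320 − 126) = 10113 J.

W ≈ 10100 J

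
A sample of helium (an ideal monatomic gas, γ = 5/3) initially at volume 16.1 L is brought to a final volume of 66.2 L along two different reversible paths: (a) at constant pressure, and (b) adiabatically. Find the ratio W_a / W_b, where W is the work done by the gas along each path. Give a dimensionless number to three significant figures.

Path (a) isobaric: W = P₁(V₂ − V₁) → W_a/(P₁V₁) = 3.112.
Path (b) adiabatic: W = P₁V₁(1 − (V₁/V₂)^(γ−1))/(γ−1) → W_b/(P₁V₁) = 0.9156.
W_a / W_b = 3.112 / 0.9156 = 3.399.

W_a / W_b ≈ 3.40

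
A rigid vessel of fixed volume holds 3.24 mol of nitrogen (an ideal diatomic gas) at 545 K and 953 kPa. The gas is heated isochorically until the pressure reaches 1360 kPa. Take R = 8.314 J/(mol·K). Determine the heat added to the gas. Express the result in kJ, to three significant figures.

Constant volume ⇒ W = 0, so Q = ΔU = nCᵥΔT with Cᵥ = 5R/2 = 20.79 J/(mol·K).
At constant V, T₂/T₁ = P₂/P₁ ⇒ ΔT = T₁(P₂/P₁ − 1) = 545·(1360/953 − 1) = 232.8 K.
ΔU = (3.24)(20.79)(232.8) = 15674 J.

Q ≈ 15.7 kJ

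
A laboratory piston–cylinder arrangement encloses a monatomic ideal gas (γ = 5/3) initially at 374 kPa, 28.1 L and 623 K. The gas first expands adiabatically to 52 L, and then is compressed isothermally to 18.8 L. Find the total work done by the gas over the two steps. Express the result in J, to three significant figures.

W_total ≈ -1790 J

Step 1 (adiabatic): W = (P₁V₁ − P₂V₂)/(γ−1) = (10509 − 6972)/0.667 = 5306 J.
After step 1: P = 134.1 kPa, V = 52 L, T = 413.3 K.
Step 2 (isothermal): W = P₁V₁ ln(V₂/V₁) = (6972) ln(18.8/52) = -7094 J.
W_total = 5306 − 7094 = -1788 J.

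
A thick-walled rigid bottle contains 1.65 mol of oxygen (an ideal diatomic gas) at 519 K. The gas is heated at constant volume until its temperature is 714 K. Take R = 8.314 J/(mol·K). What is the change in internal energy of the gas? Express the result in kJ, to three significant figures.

Constant volume ⇒ W = 0, so Q = ΔU = nCᵥΔT with Cᵥ = 5R/2 = 20.79 J/(mol·K).
ΔU = (1.65)(20.79)(714 − 519) = 6688 J.

ΔU ≈ 6.69 kJ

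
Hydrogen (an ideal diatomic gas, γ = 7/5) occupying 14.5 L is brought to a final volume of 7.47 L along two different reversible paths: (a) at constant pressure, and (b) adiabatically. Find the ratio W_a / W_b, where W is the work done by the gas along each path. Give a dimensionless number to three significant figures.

W_a / W_b ≈ 0.638

Path (a) isobaric: W = P₁(V₂ − V₁) → W_a/(P₁V₁) = -0.4848.
Path (b) adiabatic: W = P₁V₁(1 − (V₁/V₂)^(γ−1))/(γ−1) → W_b/(P₁V₁) = -0.7596.
W_a / W_b = -0.4848 / -0.7596 = 0.6383.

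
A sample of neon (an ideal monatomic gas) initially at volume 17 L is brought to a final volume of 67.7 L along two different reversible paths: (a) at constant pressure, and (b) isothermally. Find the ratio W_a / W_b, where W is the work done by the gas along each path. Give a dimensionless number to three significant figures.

Path (a) isobaric: W = P₁(V₂ − V₁) → W_a/(P₁V₁) = 2.982.
Path (b) isothermal: W = P₁V₁ ln(V₂/V₁) → W_b/(P₁V₁) = 1.382.
W_a / W_b = 2.982 / 1.382 = 2.158.

W_a / W_b ≈ 2.16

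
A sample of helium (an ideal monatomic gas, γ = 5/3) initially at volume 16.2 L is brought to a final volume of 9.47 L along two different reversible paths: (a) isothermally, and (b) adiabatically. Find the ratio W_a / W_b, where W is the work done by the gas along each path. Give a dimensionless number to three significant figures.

W_a / W_b ≈ 0.832

Path (a) isothermal: W = P₁V₁ ln(V₂/V₁) → W_a/(P₁V₁) = -0.5369.
Path (b) adiabatic: W = P₁V₁(1 − (V₁/V₂)^(γ−1))/(γ−1) → W_b/(P₁V₁) = -0.6455.
W_a / W_b = -0.5369 / -0.6455 = 0.8317.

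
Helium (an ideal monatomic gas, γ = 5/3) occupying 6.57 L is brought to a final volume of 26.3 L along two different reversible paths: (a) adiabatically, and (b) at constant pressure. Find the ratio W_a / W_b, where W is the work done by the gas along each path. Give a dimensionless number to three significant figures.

W_a / W_b ≈ 0.301

Path (a) adiabatic: W = P₁V₁(1 − (V₁/V₂)^(γ−1))/(γ−1) → W_a/(P₁V₁) = 0.905.
Path (b) isobaric: W = P₁(V₂ − V₁) → W_b/(P₁V₁) = 3.003.
W_a / W_b = 0.905 / 3.003 = 0.3014.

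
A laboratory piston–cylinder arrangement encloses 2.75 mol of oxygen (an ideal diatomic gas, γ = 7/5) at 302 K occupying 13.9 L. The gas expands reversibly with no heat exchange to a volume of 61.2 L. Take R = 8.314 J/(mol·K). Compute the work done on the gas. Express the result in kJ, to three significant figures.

Adiabatic: TV^(γ−1) = const with γ = 7/5.
T₂ = T₁ (V₁/V₂)^(γ−1) = 302 × (13.9/61.2)^0.4 = 302 × 0.5527 = 166.9 K.
W_by = nCᵥ(T₁ − T₂) = (2.75)(20.79)(302 − 166.9) = 7721 J.
Work on gas = −W_by = -7721 J.

W ≈ -7.72 kJ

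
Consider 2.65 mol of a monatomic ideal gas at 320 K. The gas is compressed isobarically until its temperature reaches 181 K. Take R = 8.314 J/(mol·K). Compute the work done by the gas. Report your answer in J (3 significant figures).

Isobaric: W = P ΔV = nR ΔT.
W = (2.65)(8.314)(181 − 320) = -3062 J.

W ≈ -3060 J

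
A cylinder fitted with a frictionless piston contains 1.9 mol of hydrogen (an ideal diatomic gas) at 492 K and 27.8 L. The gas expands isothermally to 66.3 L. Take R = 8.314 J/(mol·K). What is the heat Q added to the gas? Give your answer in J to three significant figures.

Isothermal ⇒ ΔU = 0, so Q = W = nRT ln(V₂/V₁).
Q = (1.9)(8.314)(492) ln(66.3/27.8) = 7772 × 0.8692 = 6755 J.

Q ≈ 6760 J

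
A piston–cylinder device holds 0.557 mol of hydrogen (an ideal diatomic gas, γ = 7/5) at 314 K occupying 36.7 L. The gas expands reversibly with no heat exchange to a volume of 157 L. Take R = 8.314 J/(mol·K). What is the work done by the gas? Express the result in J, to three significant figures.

Adiabatic: TV^(γ−1) = const with γ = 7/5.
T₂ = T₁ (V₁/V₂)^(γ−1) = 314 × (36.7/157)^0.4 = 314 × 0.5591 = 175.6 K.
W_by = nCᵥ(T₁ − T₂) = (0.557)(20.79)(314 − 175.6) = 1603 J.

W ≈ 1600 J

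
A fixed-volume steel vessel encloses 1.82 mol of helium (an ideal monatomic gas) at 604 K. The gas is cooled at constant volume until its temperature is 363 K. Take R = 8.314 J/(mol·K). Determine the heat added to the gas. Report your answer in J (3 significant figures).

Q ≈ -5470 J

Constant volume ⇒ W = 0, so Q = ΔU = nCᵥΔT with Cᵥ = 3R/2 = 12.47 J/(mol·K).
ΔU = (1.82)(12.47)(363 − 604) = -5470 J.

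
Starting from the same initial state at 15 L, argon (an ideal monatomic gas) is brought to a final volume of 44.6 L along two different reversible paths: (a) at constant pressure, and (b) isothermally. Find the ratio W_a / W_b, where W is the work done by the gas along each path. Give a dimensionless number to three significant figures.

Path (a) isobaric: W = P₁(V₂ − V₁) → W_a/(P₁V₁) = 1.973.
Path (b) isothermal: W = P₁V₁ ln(V₂/V₁) → W_b/(P₁V₁) = 1.09.
W_a / W_b = 1.973 / 1.09 = 1.811.

W_a / W_b ≈ 1.81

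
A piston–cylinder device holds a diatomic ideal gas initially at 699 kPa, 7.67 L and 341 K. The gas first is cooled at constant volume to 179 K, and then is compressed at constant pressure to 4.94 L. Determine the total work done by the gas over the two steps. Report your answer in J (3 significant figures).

Step 1 (isochoric): W = 0 (constant volume).
After step 1: P = 366.9 kPa (V unchanged).
Step 2 (isobaric): W = PΔV = (366.9 kPa)(4.94 − 7.67 L) = -1002 J.
W_total = 0 − 1002 = -1002 J.

W_total ≈ -1000 J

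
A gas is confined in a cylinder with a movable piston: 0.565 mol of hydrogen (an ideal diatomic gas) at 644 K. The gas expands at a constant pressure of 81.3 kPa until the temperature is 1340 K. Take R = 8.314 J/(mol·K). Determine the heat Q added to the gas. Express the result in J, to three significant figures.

Q ≈ 11400 J

Isobaric: W = nRΔT = (0.565)(8.314)(696) = 3269 J.
ΔU = nCᵥΔT with Cᵥ = 5R/2: ΔU = (0.565)(20.79)(696) = 8173 J.
Q = ΔU + W = 8173 + 3269 = 11443 J.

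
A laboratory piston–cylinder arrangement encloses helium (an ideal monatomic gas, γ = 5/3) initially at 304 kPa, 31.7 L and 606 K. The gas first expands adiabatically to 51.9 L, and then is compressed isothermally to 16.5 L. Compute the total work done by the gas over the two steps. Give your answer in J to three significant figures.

Step 1 (adiabatic): W = (P₁V₁ − P₂V₂)/(γ−1) = (9637 − 6937)/0.667 = 4049 J.
After step 1: P = 133.7 kPa, V = 51.9 L, T = 436.2 K.
Step 2 (isothermal): W = P₁V₁ ln(V₂/V₁) = (6937) ln(16.5/51.9) = -7950 J.
W_total = 4049 − 7950 = -3901 J.

W_total ≈ -3900 J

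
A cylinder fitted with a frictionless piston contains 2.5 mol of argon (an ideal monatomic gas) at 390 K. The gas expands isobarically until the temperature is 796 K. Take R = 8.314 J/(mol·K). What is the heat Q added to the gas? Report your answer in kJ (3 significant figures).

Isobaric: W = nRΔT = (2.5)(8.314)(406) = 8439 J.
ΔU = nCᵥΔT with Cᵥ = 3R/2: ΔU = (2.5)(12.47)(406) = 12658 J.
Q = ΔU + W = 12658 + 8439 = 21097 J.

Q ≈ 21.1 kJ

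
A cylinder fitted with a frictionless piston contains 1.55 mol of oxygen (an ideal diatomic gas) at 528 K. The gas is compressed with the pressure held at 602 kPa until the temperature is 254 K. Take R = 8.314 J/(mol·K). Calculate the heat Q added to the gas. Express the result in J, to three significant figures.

Q ≈ -12400 J

Isobaric: W = nRΔT = (1.55)(8.314)(-274) = -3531 J.
ΔU = nCᵥΔT with Cᵥ = 5R/2: ΔU = (1.55)(20.79)(-274) = -8827 J.
Q = ΔU + W = -8827 − 3531 = -12358 J.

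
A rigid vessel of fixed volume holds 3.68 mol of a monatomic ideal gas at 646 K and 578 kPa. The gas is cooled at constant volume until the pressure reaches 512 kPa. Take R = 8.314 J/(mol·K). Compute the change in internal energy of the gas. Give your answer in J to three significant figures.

Constant volume ⇒ W = 0, so Q = ΔU = nCᵥΔT with Cᵥ = 3R/2 = 12.47 J/(mol·K).
At constant V, T₂/T₁ = P₂/P₁ ⇒ ΔT = T₁(P₂/P₁ − 1) = 646·(512/578 − 1) = -73.76 K.
ΔU = (3.68)(12.47)(-73.76) = -3385 J.

ΔU ≈ -3390 J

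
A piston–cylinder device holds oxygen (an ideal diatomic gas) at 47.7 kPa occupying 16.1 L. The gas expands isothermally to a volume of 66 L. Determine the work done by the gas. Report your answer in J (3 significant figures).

W ≈ 1080 J

Isothermal: W = nRT ln(V₂/V₁) = P₁V₁ ln(V₂/V₁).
P₁V₁ = (47.7 kPa)(16.1 L) = 768 J.
W = 768 × ln(66/16.1) = 768 × 1.411
W_by_gas = 1083 J.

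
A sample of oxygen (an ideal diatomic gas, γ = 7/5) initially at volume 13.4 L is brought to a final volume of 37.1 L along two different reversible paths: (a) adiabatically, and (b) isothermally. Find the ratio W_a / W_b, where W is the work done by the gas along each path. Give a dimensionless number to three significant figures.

Path (a) adiabatic: W = P₁V₁(1 − (V₁/V₂)^(γ−1))/(γ−1) → W_a/(P₁V₁) = 0.8365.
Path (b) isothermal: W = P₁V₁ ln(V₂/V₁) → W_b/(P₁V₁) = 1.018.
W_a / W_b = 0.8365 / 1.018 = 0.8214.

W_a / W_b ≈ 0.821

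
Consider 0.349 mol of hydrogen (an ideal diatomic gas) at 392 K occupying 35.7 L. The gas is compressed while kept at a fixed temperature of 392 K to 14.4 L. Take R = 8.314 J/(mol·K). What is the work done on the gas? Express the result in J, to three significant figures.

Isothermal: W = nRT ln(V₂/V₁).
W = (0.349)(8.314)(392) × ln(14.4/35.7)
  = 1137 × -0.9079
W_by_gas = -1033 J; work on gas = −W_by = 1033 J.

W ≈ 1030 J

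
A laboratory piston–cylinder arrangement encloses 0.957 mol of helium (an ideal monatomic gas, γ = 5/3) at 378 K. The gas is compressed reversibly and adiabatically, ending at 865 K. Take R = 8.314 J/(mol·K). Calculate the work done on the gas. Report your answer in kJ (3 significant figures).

Adiabatic ⇒ Q = 0, so W_by = −ΔU = nCᵥ(T₁ − T₂).
Cᵥ = 3R/2 = 12.47 J/(mol·K).
W = (0.957)(12.47)(378 − 865) = -5812 J.
Work on gas = −W_by = 5812 J.

W ≈ 5.81 kJ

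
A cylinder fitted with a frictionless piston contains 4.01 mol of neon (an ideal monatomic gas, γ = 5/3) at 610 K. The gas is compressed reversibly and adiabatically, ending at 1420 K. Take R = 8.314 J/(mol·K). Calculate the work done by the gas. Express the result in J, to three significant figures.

W ≈ -40500 J

Adiabatic ⇒ Q = 0, so W_by = −ΔU = nCᵥ(T₁ − T₂).
Cᵥ = 3R/2 = 12.47 J/(mol·K).
W = (4.01)(12.47)(610 − 1420) = -40507 J.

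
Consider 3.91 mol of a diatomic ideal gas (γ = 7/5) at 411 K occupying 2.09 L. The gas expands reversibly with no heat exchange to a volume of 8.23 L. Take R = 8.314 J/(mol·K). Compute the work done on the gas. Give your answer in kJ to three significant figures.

Adiabatic: TV^(γ−1) = const with γ = 7/5.
T₂ = T₁ (V₁/V₂)^(γ−1) = 411 × (2.09/8.23)^0.4 = 411 × 0.578 = 237.5 K.
W_by = nCᵥ(T₁ − T₂) = (3.91)(20.79)(411 − 237.5) = 14097 J.
Work on gas = −W_by = -14097 J.

W ≈ -14.1 kJ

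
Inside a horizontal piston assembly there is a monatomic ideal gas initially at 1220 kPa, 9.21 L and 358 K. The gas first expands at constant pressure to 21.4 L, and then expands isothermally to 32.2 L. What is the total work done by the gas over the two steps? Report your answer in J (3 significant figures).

W_total ≈ 25500 J

Step 1 (isobaric): W = PΔV = (1220 kPa)(21.4 − 9.21 L) = 14872 J.
After step 1: P = 1220 kPa, V = 21.4 L, T = 831.8 K.
Step 2 (isothermal): W = P₁V₁ ln(V₂/V₁) = (26108) ln(32.2/21.4) = 10667 J.
W_total = 14872 + 10667 = 25539 J.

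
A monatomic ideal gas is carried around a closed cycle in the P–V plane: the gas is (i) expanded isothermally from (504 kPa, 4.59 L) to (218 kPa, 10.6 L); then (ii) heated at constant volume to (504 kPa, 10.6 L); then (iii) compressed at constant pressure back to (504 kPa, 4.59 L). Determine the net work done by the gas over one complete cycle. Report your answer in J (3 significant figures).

W_net ≈ -1090 J

Leg (i): W = PᵢVᵢ ln(V_f/Vᵢ) = (2313) ln(10.6/4.59) = 1936 J.
Leg (ii): W = 0.
Leg (iii): W = PΔV = (504)(4.59 − 10.6) = -3029 J.
W_net = 1936 − 3029 = -1093 J.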